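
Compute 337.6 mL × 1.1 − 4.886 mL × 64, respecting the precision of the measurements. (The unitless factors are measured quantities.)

337.6 × 1.1 = 371.36 → 3.7 × 10² mL (2 s.f., last digit at the 10^1 place).
4.886 × 64 = 312.704 → 3.1 × 10² mL (2 s.f., last digit at the 10^1 place).
Difference: 58.656 mL; keep the coarser place, 10^1.
Result: 6 × 10¹ mL.

6 × 10¹ mL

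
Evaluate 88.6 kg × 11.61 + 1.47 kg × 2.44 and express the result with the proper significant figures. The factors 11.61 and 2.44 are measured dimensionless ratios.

88.6 × 11.61 = 1028.646 → 1.03 × 10^3 kg (3 s.f., last digit at the 10^1 place).
1.47 × 2.44 = 3.5868 → 3.59 kg (3 s.f., last digit at the 10^-2 place).
Sum: 1032.2328 kg; keep the coarser place, 10^1.
Result: 1.03 × 10^3 kg.

1.03 × 10^3 kg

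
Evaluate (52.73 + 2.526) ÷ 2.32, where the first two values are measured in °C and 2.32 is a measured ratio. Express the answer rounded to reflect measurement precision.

23.8 °C

52.73 °C + 2.526 °C = 55.256 °C; the sum is limited to 2 decimal places (4 s.f.).
Carrying full precision, 55.256 ÷ 2.32 = 23.8172413793… °C; 2.32 has 3 s.f., so the result keeps min(4, 3) = 3 s.f.
Rounded to 3 significant figures: 23.8 °C.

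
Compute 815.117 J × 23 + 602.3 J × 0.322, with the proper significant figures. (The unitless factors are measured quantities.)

1.9 × 10⁴ J

815.117 × 23 = 18747.691 → 1.9 × 10⁴ J (2 s.f., last digit at the 10^3 place).
602.3 × 0.322 = 193.9406 → 194 J (3 s.f., last digit at the 10^0 place).
Sum: 18941.6316 J; keep the coarser place, 10^3.
Result: 1.9 × 10⁴ J.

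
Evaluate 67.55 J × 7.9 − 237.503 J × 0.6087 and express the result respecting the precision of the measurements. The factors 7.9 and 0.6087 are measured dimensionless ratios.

67.55 × 7.9 = 533.645 → 5.3 × 10^2 J (2 s.f., last digit at the 10^1 place).
237.503 × 0.6087 = 144.5680761 → 144.6 J (4 s.f., last digit at the 10^-1 place).
Difference: 389.0769239 J; keep the coarser place, 10^1.
Result: 3.9 × 10^2 J.

3.9 × 10^2 J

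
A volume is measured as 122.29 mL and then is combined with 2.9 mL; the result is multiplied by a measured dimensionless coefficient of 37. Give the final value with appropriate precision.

4.6 × 10^3 mL

122.29 mL + 2.9 mL = 125.19 mL; the sum is limited to 1 decimal place (4 s.f.).
Carrying full precision, 125.19 × 37 = 4632.03 mL; 37 has 2 s.f., so the result keeps min(4, 2) = 2 s.f.
Rounded to 2 significant figures: 4.6 × 10^3 mL.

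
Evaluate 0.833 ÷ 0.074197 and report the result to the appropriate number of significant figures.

11.2

0.833 ÷ 0.074197 = 11.2268690109…
Multiplication/division keeps the fewest significant figures: 0.833 → 3 s.f., 0.074197 → 5 s.f.; limit is 3.
Rounded to 3 significant figures: 11.2.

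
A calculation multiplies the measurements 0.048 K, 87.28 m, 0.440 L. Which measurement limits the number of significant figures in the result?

0.048 K → 2 s.f.; 87.28 m → 4 s.f.; 0.440 L → 3 s.f.
The fewest is 2 significant figures, from 0.048 K.

0.048 K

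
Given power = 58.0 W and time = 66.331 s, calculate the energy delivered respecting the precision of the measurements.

3.85 × 10^3 J

energy delivered = 58.0 W × 66.331 s = 3847.198 J.
58.0 has 3 significant figures; 66.331 has 5.
Division/multiplication keeps the fewest: 3 significant figures.
Rounded: 3.85 × 10^3 J.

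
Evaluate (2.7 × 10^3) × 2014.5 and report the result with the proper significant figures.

(2.7 × 10^3) × 2014.5 = 5439150
Multiplication/division keeps the fewest significant figures: 2.7 × 10^3 → 2 s.f., 2014.5 → 5 s.f.; limit is 2.
Rounded to 2 significant figures: 5.4 × 10^6.

5.4 × 10^6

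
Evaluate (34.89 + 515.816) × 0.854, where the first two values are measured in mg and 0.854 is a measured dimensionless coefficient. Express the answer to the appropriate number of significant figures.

470. mg

34.89 mg + 515.816 mg = 550.706 mg; the sum is limited to 2 decimal places (5 s.f.).
Carrying full precision, 550.706 × 0.854 = 470.302924 mg; 0.854 has 3 s.f., so the result keeps min(5, 3) = 3 s.f.
Rounded to 3 significant figures: 470. mg.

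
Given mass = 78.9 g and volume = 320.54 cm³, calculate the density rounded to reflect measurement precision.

0.246 g/cm³

density = 78.9 g ÷ 320.54 cm³ = 0.246147126724… g/cm³.
78.9 has 3 significant figures; 320.54 has 5.
Division/multiplication keeps the fewest: 3 significant figures.
Rounded: 0.246 g/cm³.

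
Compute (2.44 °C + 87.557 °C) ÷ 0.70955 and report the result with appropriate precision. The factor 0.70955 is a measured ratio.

2.44 °C + 87.557 °C = 89.997 °C; the sum is limited to 2 decimal places (4 s.f.).
Carrying full precision, 89.997 ÷ 0.70955 = 126.836727503… °C; 0.70955 has 5 s.f., so the result keeps min(4, 5) = 4 s.f.
Rounded to 4 significant figures: 126.8 °C.

126.8 °C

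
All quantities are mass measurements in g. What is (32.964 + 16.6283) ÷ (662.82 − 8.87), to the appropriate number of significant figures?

0.075835

32.964 + 16.6283 = 49.5923, limited to 3 d.p. → 5 s.f.; 662.82 − 8.87 = 653.95, limited to 2 d.p. → 5 s.f.
Carrying full precision, 49.5923 ÷ 653.95 = 0.075835002676…; keep min(5, 5) = 5 s.f.
Rounded to 5 significant figures: 0.075835.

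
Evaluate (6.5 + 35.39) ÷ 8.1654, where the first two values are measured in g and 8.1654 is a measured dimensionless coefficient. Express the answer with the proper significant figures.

5.13 g

6.5 g + 35.39 g = 41.89 g; the sum is limited to 1 decimal place (3 s.f.).
Carrying full precision, 41.89 ÷ 8.1654 = 5.13018345703… g; 8.1654 has 5 s.f., so the result keeps min(3, 5) = 3 s.f.
Rounded to 3 significant figures: 5.13 g.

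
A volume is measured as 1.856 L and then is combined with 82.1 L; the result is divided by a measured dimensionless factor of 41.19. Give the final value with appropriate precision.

1.856 L + 82.1 L = 83.956 L; the sum is limited to 1 decimal place (3 s.f.).
Carrying full precision, 83.956 ÷ 41.19 = 2.03826171401… L; 41.19 has 4 s.f., so the result keeps min(3, 4) = 3 s.f.
Rounded to 3 significant figures: 2.04 L.

2.04 L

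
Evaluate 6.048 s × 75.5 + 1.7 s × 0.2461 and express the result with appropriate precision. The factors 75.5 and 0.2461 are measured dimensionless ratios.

457 s

6.048 × 75.5 = 456.624 → 4.57 × 10² s (3 s.f., last digit at the 10^0 place).
1.7 × 0.2461 = 0.41837 → 0.42 s (2 s.f., last digit at the 10^-2 place).
Sum: 457.04237 s; keep the coarser place, 10^0.
Result: 457 s.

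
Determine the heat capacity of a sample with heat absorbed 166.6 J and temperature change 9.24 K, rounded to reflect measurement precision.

heat capacity = 166.6 J ÷ 9.24 K = 18.0303030303… J/K.
166.6 has 4 significant figures; 9.24 has 3.
Division/multiplication keeps the fewest: 3 significant figures.
Rounded: 18.0 J/K.

18.0 J/K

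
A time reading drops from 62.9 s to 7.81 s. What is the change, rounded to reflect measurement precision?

62.9 s − 7.81 s = 55.09 s.
Addition/subtraction keeps the fewest decimal places: 62.9 → 1 decimal place, 7.81 → 2 decimal places; limit is 1.
Rounded to 1 decimal place: 55.1 s.

55.1 s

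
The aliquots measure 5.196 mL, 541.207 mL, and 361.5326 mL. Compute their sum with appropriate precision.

5.196 mL + 541.207 mL + 361.5326 mL = 907.9356 mL.
Addition/subtraction keeps the fewest decimal places: 5.196 → 3 decimal places, 541.207 → 3 decimal places, 361.5326 → 4 decimal places; limit is 3.
Rounded to 3 decimal places: 907.936 mL.

907.936 mL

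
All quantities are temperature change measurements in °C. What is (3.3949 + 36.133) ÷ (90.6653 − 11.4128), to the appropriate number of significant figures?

3.3949 + 36.133 = 39.5279, limited to 3 d.p. → 5 s.f.; 90.6653 − 11.4128 = 79.2525, limited to 4 d.p. → 6 s.f.
Carrying full precision, 39.5279 ÷ 79.2525 = 0.498759029684…; keep min(5, 6) = 5 s.f.
Rounded to 5 significant figures: 4.9876 × 10⁻¹.

4.9876 × 10⁻¹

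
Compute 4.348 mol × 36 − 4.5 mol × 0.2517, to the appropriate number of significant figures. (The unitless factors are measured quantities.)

1.6 × 10² mol

4.348 × 36 = 156.528 → 1.6 × 10² mol (2 s.f., last digit at the 10^1 place).
4.5 × 0.2517 = 1.13265 → 1.1 mol (2 s.f., last digit at the 10^-1 place).
Difference: 155.39535 mol; keep the coarser place, 10^1.
Result: 1.6 × 10² mol.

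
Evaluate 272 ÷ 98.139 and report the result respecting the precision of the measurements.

2.77

272 ÷ 98.139 = 2.77157908681…
Multiplication/division keeps the fewest significant figures: 272 → 3 s.f., 98.139 → 5 s.f.; limit is 3.
Rounded to 3 significant figures: 2.77.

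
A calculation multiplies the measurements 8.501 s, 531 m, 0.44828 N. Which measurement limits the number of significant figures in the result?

531 m

8.501 s → 4 s.f.; 531 m → 3 s.f.; 0.44828 N → 5 s.f.
The fewest is 3 significant figures, from 531 m.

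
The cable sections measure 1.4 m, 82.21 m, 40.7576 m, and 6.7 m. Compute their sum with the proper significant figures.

131.1 m

1.4 m + 82.21 m + 40.7576 m + 6.7 m = 131.0676 m.
Addition/subtraction keeps the fewest decimal places: 1.4 → 1 decimal place, 82.21 → 2 decimal places, 40.7576 → 4 decimal places, 6.7 → 1 decimal place; limit is 1.
Rounded to 1 decimal place: 131.1 m.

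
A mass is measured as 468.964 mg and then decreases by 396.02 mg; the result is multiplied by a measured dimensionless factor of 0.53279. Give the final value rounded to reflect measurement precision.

468.964 mg − 396.02 mg = 72.944 mg; the difference is limited to 2 decimal places (4 s.f.).
Carrying full precision, 72.944 × 0.53279 = 38.86383376 mg; 0.53279 has 5 s.f., so the result keeps min(4, 5) = 4 s.f.
Rounded to 4 significant figures: 38.86 mg.

38.86 mg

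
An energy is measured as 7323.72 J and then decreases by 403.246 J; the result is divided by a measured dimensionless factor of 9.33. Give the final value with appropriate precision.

7323.72 J − 403.246 J = 6920.474 J; the difference is limited to 2 decimal places (6 s.f.).
Carrying full precision, 6920.474 ÷ 9.33 = 741.744265809… J; 9.33 has 3 s.f., so the result keeps min(6, 3) = 3 s.f.
Rounded to 3 significant figures: 7.42 × 10^2 J.

7.42 × 10^2 J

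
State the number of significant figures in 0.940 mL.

3

0.940: leading zeros are not significant; trailing zeros after a decimal point are significant.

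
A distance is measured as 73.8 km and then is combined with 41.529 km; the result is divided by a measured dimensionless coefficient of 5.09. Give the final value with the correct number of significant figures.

73.8 km + 41.529 km = 115.329 km; the sum is limited to 1 decimal place (4 s.f.).
Carrying full precision, 115.329 ÷ 5.09 = 22.657956778… km; 5.09 has 3 s.f., so the result keeps min(4, 3) = 3 s.f.
Rounded to 3 significant figures: 22.7 km.

22.7 km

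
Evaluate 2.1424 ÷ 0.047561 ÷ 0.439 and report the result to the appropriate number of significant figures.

2.1424 ÷ 0.047561 ÷ 0.439 = 102.608907137…
Multiplication/division keeps the fewest significant figures: 2.1424 → 5 s.f., 0.047561 → 5 s.f., 0.439 → 3 s.f.; limit is 3.
Rounded to 3 significant figures: 103.

103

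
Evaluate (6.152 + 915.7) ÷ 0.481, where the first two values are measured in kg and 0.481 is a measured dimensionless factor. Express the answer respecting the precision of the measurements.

1.92 × 10^3 kg

6.152 kg + 915.7 kg = 921.852 kg; the sum is limited to 1 decimal place (4 s.f.).
Carrying full precision, 921.852 ÷ 0.481 = 1916.53222453… kg; 0.481 has 3 s.f., so the result keeps min(4, 3) = 3 s.f.
Rounded to 3 significant figures: 1.92 × 10^3 kg.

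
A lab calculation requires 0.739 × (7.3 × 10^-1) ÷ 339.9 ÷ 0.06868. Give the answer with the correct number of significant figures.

0.739 × (7.3 × 10^-1) ÷ 339.9 ÷ 0.06868 = 0.023109249817…
Multiplication/division keeps the fewest significant figures: 0.739 → 3 s.f., 7.3 × 10^-1 → 2 s.f., 339.9 → 4 s.f., 0.06868 → 4 s.f.; limit is 2.
Rounded to 2 significant figures: 0.023.

0.023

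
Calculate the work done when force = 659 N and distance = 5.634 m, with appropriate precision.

3.71 × 10^3 J

work done = 659 N × 5.634 m = 3712.806 J.
659 has 3 significant figures; 5.634 has 4.
Division/multiplication keeps the fewest: 3 significant figures.
Rounded: 3.71 × 10^3 J.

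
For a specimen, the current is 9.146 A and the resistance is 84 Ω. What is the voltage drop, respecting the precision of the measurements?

7.7 × 10^2 V

voltage drop = 9.146 A × 84 Ω = 768.264 V.
9.146 has 4 significant figures; 84 has 2.
Division/multiplication keeps the fewest: 2 significant figures.
Rounded: 7.7 × 10^2 V.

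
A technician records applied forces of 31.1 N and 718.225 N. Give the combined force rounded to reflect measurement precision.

31.1 N + 718.225 N = 749.325 N.
Addition/subtraction keeps the fewest decimal places: 31.1 → 1 decimal place, 718.225 → 3 decimal places; limit is 1.
Rounded to 1 decimal place: 749.3 N.

749.3 N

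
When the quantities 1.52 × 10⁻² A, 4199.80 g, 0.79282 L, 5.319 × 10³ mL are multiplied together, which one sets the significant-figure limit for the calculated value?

1.52 × 10⁻² A → 3 s.f.; 4199.80 g → 6 s.f.; 0.79282 L → 5 s.f.; 5.319 × 10³ mL → 4 s.f.
The fewest is 3 significant figures, from 1.52 × 10⁻² A.

1.52 × 10⁻² A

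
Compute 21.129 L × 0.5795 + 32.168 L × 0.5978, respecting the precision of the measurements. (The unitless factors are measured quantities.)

21.129 × 0.5795 = 12.2442555 → 12.24 L (4 s.f., last digit at the 10^-2 place).
32.168 × 0.5978 = 19.2300304 → 19.23 L (4 s.f., last digit at the 10^-2 place).
Sum: 31.4742859 L; keep the coarser place, 10^-2.
Result: 31.47 L.

31.47 L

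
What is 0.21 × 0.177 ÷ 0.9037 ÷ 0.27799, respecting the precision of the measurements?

0.15

0.21 × 0.177 ÷ 0.9037 ÷ 0.27799 = 0.147958222505…
Multiplication/division keeps the fewest significant figures: 0.21 → 2 s.f., 0.177 → 3 s.f., 0.9037 → 4 s.f., 0.27799 → 5 s.f.; limit is 2.
Rounded to 2 significant figures: 0.15.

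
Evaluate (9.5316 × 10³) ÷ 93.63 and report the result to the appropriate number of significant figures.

(9.5316 × 10³) ÷ 93.63 = 101.800704902…
Multiplication/division keeps the fewest significant figures: 9.5316 × 10³ → 5 s.f., 93.63 → 4 s.f.; limit is 4.
Rounded to 4 significant figures: 101.8.

101.8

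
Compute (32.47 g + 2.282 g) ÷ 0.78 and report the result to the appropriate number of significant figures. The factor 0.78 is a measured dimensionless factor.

32.47 g + 2.282 g = 34.752 g; the sum is limited to 2 decimal places (4 s.f.).
Carrying full precision, 34.752 ÷ 0.78 = 44.5538461538… g; 0.78 has 2 s.f., so the result keeps min(4, 2) = 2 s.f.
Rounded to 2 significant figures: 45 g.

45 g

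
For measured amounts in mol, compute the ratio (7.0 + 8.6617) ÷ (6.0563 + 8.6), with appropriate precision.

1.07

7.0 + 8.6617 = 15.6617, limited to 1 d.p. → 3 s.f.; 6.0563 + 8.6 = 14.6563, limited to 1 d.p. → 3 s.f.
Carrying full precision, 15.6617 ÷ 14.6563 = 1.06859848666…; keep min(3, 3) = 3 s.f.
Rounded to 3 significant figures: 1.07.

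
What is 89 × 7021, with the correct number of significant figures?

6.2 × 10^5

89 × 7021 = 624869
Multiplication/division keeps the fewest significant figures: 89 → 2 s.f., 7021 → 4 s.f.; limit is 2.
Rounded to 2 significant figures: 6.2 × 10^5.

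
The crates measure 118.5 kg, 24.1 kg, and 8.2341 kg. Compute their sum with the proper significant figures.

118.5 kg + 24.1 kg + 8.2341 kg = 150.8341 kg.
Addition/subtraction keeps the fewest decimal places: 118.5 → 1 decimal place, 24.1 → 1 decimal place, 8.2341 → 4 decimal places; limit is 1.
Rounded to 1 decimal place: 150.8 kg.

150.8 kg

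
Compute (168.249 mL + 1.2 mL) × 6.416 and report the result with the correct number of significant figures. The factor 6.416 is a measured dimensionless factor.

1087 mL

168.249 mL + 1.2 mL = 169.449 mL; the sum is limited to 1 decimal place (4 s.f.).
Carrying full precision, 169.449 × 6.416 = 1087.184784 mL; 6.416 has 4 s.f., so the result keeps min(4, 4) = 4 s.f.
Rounded to 4 significant figures: 1087 mL.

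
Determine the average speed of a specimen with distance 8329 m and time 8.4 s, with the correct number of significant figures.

9.9 × 10^2 m/s

average speed = 8329 m ÷ 8.4 s = 991.547619048… m/s.
8329 has 4 significant figures; 8.4 has 2.
Division/multiplication keeps the fewest: 2 significant figures.
Rounded: 9.9 × 10^2 m/s.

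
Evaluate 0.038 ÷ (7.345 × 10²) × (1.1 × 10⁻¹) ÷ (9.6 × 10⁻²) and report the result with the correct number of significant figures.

0.038 ÷ (7.345 × 10²) × (1.1 × 10⁻¹) ÷ (9.6 × 10⁻²) = 0.0000592806898117…
Multiplication/division keeps the fewest significant figures: 0.038 → 2 s.f., 7.345 × 10² → 4 s.f., 1.1 × 10⁻¹ → 2 s.f., 9.6 × 10⁻² → 2 s.f.; limit is 2.
Rounded to 2 significant figures: 5.9 × 10⁻⁵.

5.9 × 10⁻⁵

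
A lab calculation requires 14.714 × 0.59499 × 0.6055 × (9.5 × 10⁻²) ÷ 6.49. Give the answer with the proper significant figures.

0.078

14.714 × 0.59499 × 0.6055 × (9.5 × 10⁻²) ÷ 6.49 = 0.077594952976…
Multiplication/division keeps the fewest significant figures: 14.714 → 5 s.f., 0.59499 → 5 s.f., 0.6055 → 4 s.f., 9.5 × 10⁻² → 2 s.f., 6.49 → 3 s.f.; limit is 2.
Rounded to 2 significant figures: 0.078.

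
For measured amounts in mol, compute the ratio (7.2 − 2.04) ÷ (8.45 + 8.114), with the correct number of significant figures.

0.31

7.2 − 2.04 = 5.16, limited to 1 d.p. → 2 s.f.; 8.45 + 8.114 = 16.564, limited to 2 d.p. → 4 s.f.
Carrying full precision, 5.16 ÷ 16.564 = 0.311518956774…; keep min(2, 4) = 2 s.f.
Rounded to 2 significant figures: 0.31.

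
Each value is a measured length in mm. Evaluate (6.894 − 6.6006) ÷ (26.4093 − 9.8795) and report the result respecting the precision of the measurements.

0.0177

6.894 − 6.6006 = 0.2934, limited to 3 d.p. → 3 s.f.; 26.4093 − 9.8795 = 16.5298, limited to 4 d.p. → 6 s.f.
Carrying full precision, 0.2934 ÷ 16.5298 = 0.0177497610376…; keep min(3, 6) = 3 s.f.
Rounded to 3 significant figures: 0.0177.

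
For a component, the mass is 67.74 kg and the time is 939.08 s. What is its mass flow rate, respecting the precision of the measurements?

0.07213 kg/s

mass flow rate = 67.74 kg ÷ 939.08 s = 0.0721344294416… kg/s.
67.74 has 4 significant figures; 939.08 has 5.
Division/multiplication keeps the fewest: 4 significant figures.
Rounded: 0.07213 kg/s.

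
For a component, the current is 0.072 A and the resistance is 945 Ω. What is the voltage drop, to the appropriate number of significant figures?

voltage drop = 0.072 A × 945 Ω = 68.04 V.
0.072 has 2 significant figures; 945 has 3.
Division/multiplication keeps the fewest: 2 significant figures.
Rounded: 68 V.

68 V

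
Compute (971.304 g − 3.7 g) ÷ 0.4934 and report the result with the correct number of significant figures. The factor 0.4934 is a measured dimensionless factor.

1961 g

971.304 g − 3.7 g = 967.604 g; the difference is limited to 1 decimal place (4 s.f.).
Carrying full precision, 967.604 ÷ 0.4934 = 1961.0944467… g; 0.4934 has 4 s.f., so the result keeps min(4, 4) = 4 s.f.
Rounded to 4 significant figures: 1961 g.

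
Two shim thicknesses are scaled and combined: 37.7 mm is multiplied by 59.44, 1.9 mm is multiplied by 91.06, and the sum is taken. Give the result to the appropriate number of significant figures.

2.41 × 10³ mm

37.7 × 59.44 = 2240.888 → 2.24 × 10³ mm (3 s.f., last digit at the 10^1 place).
1.9 × 91.06 = 173.014 → 1.7 × 10² mm (2 s.f., last digit at the 10^1 place).
Sum: 2413.902 mm; keep the coarser place, 10^1.
Result: 2.41 × 10³ mm.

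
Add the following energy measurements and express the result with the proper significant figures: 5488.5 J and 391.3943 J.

5488.5 J + 391.3943 J = 5879.8943 J.
Addition/subtraction keeps the fewest decimal places: 5488.5 → 1 decimal place, 391.3943 → 4 decimal places; limit is 1.
Rounded to 1 decimal place: 5879.9 J.

5879.9 J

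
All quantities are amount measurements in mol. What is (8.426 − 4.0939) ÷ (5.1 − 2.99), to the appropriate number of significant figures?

2.1

8.426 − 4.0939 = 4.3321, limited to 3 d.p. → 4 s.f.; 5.1 − 2.99 = 2.11, limited to 1 d.p. → 2 s.f.
Carrying full precision, 4.3321 ÷ 2.11 = 2.05312796209…; keep min(4, 2) = 2 s.f.
Rounded to 2 significant figures: 2.1.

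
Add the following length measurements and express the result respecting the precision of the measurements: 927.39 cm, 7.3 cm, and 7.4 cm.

927.39 cm + 7.3 cm + 7.4 cm = 942.09 cm.
Addition/subtraction keeps the fewest decimal places: 927.39 → 2 decimal places, 7.3 → 1 decimal place, 7.4 → 1 decimal place; limit is 1.
Rounded to 1 decimal place: 942.1 cm.

942.1 cm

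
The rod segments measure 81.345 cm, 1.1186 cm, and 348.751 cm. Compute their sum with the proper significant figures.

81.345 cm + 1.1186 cm + 348.751 cm = 431.2146 cm.
Addition/subtraction keeps the fewest decimal places: 81.345 → 3 decimal places, 1.1186 → 4 decimal places, 348.751 → 3 decimal places; limit is 3.
Rounded to 3 decimal places: 431.215 cm.

431.215 cm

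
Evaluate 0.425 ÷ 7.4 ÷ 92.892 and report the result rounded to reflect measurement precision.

0.425 ÷ 7.4 ÷ 92.892 = 0.000618271029071…
Multiplication/division keeps the fewest significant figures: 0.425 → 3 s.f., 7.4 → 2 s.f., 92.892 → 5 s.f.; limit is 2.
Rounded to 2 significant figures: 6.2 × 10^-4.

6.2 × 10^-4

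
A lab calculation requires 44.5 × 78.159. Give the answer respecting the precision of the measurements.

3.48 × 10³

44.5 × 78.159 = 3478.0755
Multiplication/division keeps the fewest significant figures: 44.5 → 3 s.f., 78.159 → 5 s.f.; limit is 3.
Rounded to 3 significant figures: 3.48 × 10³.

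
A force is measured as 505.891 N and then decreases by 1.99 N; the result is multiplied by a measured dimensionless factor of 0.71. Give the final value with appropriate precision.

3.6 × 10^2 N

505.891 N − 1.99 N = 503.901 N; the difference is limited to 2 decimal places (5 s.f.).
Carrying full precision, 503.901 × 0.71 = 357.76971 N; 0.71 has 2 s.f., so the result keeps min(5, 2) = 2 s.f.
Rounded to 2 significant figures: 3.6 × 10^2 N.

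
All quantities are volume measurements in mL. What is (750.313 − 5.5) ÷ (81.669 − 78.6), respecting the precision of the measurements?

2.4 × 10²

750.313 − 5.5 = 744.813, limited to 1 d.p. → 4 s.f.; 81.669 − 78.6 = 3.069, limited to 1 d.p. → 2 s.f.
Carrying full precision, 744.813 ÷ 3.069 = 242.68914956…; keep min(4, 2) = 2 s.f.
Rounded to 2 significant figures: 2.4 × 10².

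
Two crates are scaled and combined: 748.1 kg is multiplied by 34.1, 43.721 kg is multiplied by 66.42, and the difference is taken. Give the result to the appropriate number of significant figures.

748.1 × 34.1 = 25510.21 → 2.55 × 10⁴ kg (3 s.f., last digit at the 10^2 place).
43.721 × 66.42 = 2903.94882 → 2.904 × 10³ kg (4 s.f., last digit at the 10^0 place).
Difference: 22606.26118 kg; keep the coarser place, 10^2.
Result: 2.26 × 10⁴ kg.

2.26 × 10⁴ kg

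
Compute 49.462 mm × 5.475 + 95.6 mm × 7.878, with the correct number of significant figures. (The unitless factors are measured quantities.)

1024 mm

49.462 × 5.475 = 270.80445 → 270.8 mm (4 s.f., last digit at the 10^-1 place).
95.6 × 7.878 = 753.1368 → 753 mm (3 s.f., last digit at the 10^0 place).
Sum: 1023.94125 mm; keep the coarser place, 10^0.
Result: 1024 mm.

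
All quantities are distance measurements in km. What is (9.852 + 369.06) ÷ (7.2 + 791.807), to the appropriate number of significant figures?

0.4742

9.852 + 369.06 = 378.912, limited to 2 d.p. → 5 s.f.; 7.2 + 791.807 = 799.007, limited to 1 d.p. → 4 s.f.
Carrying full precision, 378.912 ÷ 799.007 = 0.474228636295…; keep min(5, 4) = 4 s.f.
Rounded to 4 significant figures: 0.4742.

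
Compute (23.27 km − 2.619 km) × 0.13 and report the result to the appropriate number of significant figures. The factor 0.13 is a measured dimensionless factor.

23.27 km − 2.619 km = 20.651 km; the difference is limited to 2 decimal places (4 s.f.).
Carrying full precision, 20.651 × 0.13 = 2.68463 km; 0.13 has 2 s.f., so the result keeps min(4, 2) = 2 s.f.
Rounded to 2 significant figures: 2.7 km.

2.7 km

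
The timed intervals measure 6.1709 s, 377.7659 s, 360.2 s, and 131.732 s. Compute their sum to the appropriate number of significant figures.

6.1709 s + 377.7659 s + 360.2 s + 131.732 s = 875.8688 s.
Addition/subtraction keeps the fewest decimal places: 6.1709 → 4 decimal places, 377.7659 → 4 decimal places, 360.2 → 1 decimal place, 131.732 → 3 decimal places; limit is 1.
Rounded to 1 decimal place: 8.759 × 10^2 s.

8.759 × 10^2 s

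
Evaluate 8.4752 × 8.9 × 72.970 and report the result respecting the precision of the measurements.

8.4752 × 8.9 × 72.970 = 5504.0745616
Multiplication/division keeps the fewest significant figures: 8.4752 → 5 s.f., 8.9 → 2 s.f., 72.970 → 5 s.f.; limit is 2.
Rounded to 2 significant figures: 5.5 × 10^3.

5.5 × 10^3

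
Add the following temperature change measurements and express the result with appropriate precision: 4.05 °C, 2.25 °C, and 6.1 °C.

12.4 °C

4.05 °C + 2.25 °C + 6.1 °C = 12.40 °C.
Addition/subtraction keeps the fewest decimal places: 4.05 → 2 decimal places, 2.25 → 2 decimal places, 6.1 → 1 decimal place; limit is 1.
Rounded to 1 decimal place: 12.4 °C.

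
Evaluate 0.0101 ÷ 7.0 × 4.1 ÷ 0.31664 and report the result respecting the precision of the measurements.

0.0101 ÷ 7.0 × 4.1 ÷ 0.31664 = 0.0186827762939…
Multiplication/division keeps the fewest significant figures: 0.0101 → 3 s.f., 7.0 → 2 s.f., 4.1 → 2 s.f., 0.31664 → 5 s.f.; limit is 2.
Rounded to 2 significant figures: 0.019.

0.019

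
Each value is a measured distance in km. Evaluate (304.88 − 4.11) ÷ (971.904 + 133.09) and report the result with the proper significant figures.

0.27219

304.88 − 4.11 = 300.77, limited to 2 d.p. → 5 s.f.; 971.904 + 133.09 = 1104.994, limited to 2 d.p. → 6 s.f.
Carrying full precision, 300.77 ÷ 1104.994 = 0.272191523212…; keep min(5, 6) = 5 s.f.
Rounded to 5 significant figures: 0.27219.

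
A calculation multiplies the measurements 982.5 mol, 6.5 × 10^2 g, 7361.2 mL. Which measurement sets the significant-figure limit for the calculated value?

982.5 mol → 4 s.f.; 6.5 × 10^2 g → 2 s.f.; 7361.2 mL → 5 s.f.
The fewest is 2 significant figures, from 6.5 × 10^2 g.

6.5 × 10^2 g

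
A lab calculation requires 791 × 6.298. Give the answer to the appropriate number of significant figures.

791 × 6.298 = 4981.718
Multiplication/division keeps the fewest significant figures: 791 → 3 s.f., 6.298 → 4 s.f.; limit is 3.
Rounded to 3 significant figures: 4.98 × 10^3.

4.98 × 10^3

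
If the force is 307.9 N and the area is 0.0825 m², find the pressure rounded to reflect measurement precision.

pressure = 307.9 N ÷ 0.0825 m² = 3732.12121212… Pa.
307.9 has 4 significant figures; 0.0825 has 3.
Division/multiplication keeps the fewest: 3 significant figures.
Rounded: 3.73 × 10^3 Pa.

3.73 × 10^3 Pa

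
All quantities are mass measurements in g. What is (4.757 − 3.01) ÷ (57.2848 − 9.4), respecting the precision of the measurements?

4.757 − 3.01 = 1.747, limited to 2 d.p. → 3 s.f.; 57.2848 − 9.4 = 47.8848, limited to 1 d.p. → 3 s.f.
Carrying full precision, 1.747 ÷ 47.8848 = 0.0364833934777…; keep min(3, 3) = 3 s.f.
Rounded to 3 significant figures: 0.0365.

0.0365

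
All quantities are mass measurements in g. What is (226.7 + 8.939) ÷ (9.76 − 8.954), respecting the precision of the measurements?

2.9 × 10^2

226.7 + 8.939 = 235.639, limited to 1 d.p. → 4 s.f.; 9.76 − 8.954 = 0.806, limited to 2 d.p. → 2 s.f.
Carrying full precision, 235.639 ÷ 0.806 = 292.356079404…; keep min(4, 2) = 2 s.f.
Rounded to 2 significant figures: 2.9 × 10^2.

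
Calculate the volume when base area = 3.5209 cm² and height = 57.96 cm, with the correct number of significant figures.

204.1 cm³

volume = 3.5209 cm² × 57.96 cm = 204.071364 cm³.
3.5209 has 5 significant figures; 57.96 has 4.
Division/multiplication keeps the fewest: 4 significant figures.
Rounded: 204.1 cm³.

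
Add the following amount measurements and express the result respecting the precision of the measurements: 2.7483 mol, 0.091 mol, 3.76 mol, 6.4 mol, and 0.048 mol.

13.0 mol

2.7483 mol + 0.091 mol + 3.76 mol + 6.4 mol + 0.048 mol = 13.0473 mol.
Addition/subtraction keeps the fewest decimal places: 2.7483 → 4 decimal places, 0.091 → 3 decimal places, 3.76 → 2 decimal places, 6.4 → 1 decimal place, 0.048 → 3 decimal places; limit is 1.
Rounded to 1 decimal place: 13.0 mol.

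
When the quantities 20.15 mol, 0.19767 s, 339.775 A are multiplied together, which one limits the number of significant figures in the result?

20.15 mol → 4 s.f.; 0.19767 s → 5 s.f.; 339.775 A → 6 s.f.
The fewest is 4 significant figures, from 20.15 mol.

20.15 mol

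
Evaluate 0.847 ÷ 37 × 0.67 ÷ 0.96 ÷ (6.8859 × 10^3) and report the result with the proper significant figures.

0.847 ÷ 37 × 0.67 ÷ 0.96 ÷ (6.8859 × 10^3) = 0.00000232019530967…
Multiplication/division keeps the fewest significant figures: 0.847 → 3 s.f., 37 → 2 s.f., 0.67 → 2 s.f., 0.96 → 2 s.f., 6.8859 × 10^3 → 5 s.f.; limit is 2.
Rounded to 2 significant figures: 2.3 × 10^-6.

2.3 × 10^-6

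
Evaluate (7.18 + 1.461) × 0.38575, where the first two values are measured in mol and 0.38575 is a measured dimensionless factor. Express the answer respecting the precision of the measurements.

7.18 mol + 1.461 mol = 8.641 mol; the sum is limited to 2 decimal places (3 s.f.).
Carrying full precision, 8.641 × 0.38575 = 3.33326575 mol; 0.38575 has 5 s.f., so the result keeps min(3, 5) = 3 s.f.
Rounded to 3 significant figures: 3.33 mol.

3.33 mol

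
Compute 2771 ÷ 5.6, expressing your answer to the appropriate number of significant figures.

2771 ÷ 5.6 = 494.821428571…
Multiplication/division keeps the fewest significant figures: 2771 → 4 s.f., 5.6 → 2 s.f.; limit is 2.
Rounded to 2 significant figures: 4.9 × 10^2.

4.9 × 10^2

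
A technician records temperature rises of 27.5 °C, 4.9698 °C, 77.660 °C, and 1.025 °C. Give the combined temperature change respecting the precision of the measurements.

27.5 °C + 4.9698 °C + 77.660 °C + 1.025 °C = 111.1548 °C.
Addition/subtraction keeps the fewest decimal places: 27.5 → 1 decimal place, 4.9698 → 4 decimal places, 77.660 → 3 decimal places, 1.025 → 3 decimal places; limit is 1.
Rounded to 1 decimal place: 111.2 °C.

111.2 °C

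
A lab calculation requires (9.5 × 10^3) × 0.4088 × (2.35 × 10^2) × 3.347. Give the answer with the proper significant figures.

3.1 × 10^6

(9.5 × 10^3) × 0.4088 × (2.35 × 10^2) × 3.347 = 3054626.162
Multiplication/division keeps the fewest significant figures: 9.5 × 10^3 → 2 s.f., 0.4088 → 4 s.f., 2.35 × 10^2 → 3 s.f., 3.347 → 4 s.f.; limit is 2.
Rounded to 2 significant figures: 3.1 × 10^6.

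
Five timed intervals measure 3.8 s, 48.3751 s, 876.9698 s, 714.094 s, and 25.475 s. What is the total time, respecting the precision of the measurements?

3.8 s + 48.3751 s + 876.9698 s + 714.094 s + 25.475 s = 1668.7139 s.
Addition/subtraction keeps the fewest decimal places: 3.8 → 1 decimal place, 48.3751 → 4 decimal places, 876.9698 → 4 decimal places, 714.094 → 3 decimal places, 25.475 → 3 decimal places; limit is 1.
Rounded to 1 decimal place: 1668.7 s.

1668.7 s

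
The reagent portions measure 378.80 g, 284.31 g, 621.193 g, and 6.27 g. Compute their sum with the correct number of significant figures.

378.80 g + 284.31 g + 621.193 g + 6.27 g = 1290.573 g.
Addition/subtraction keeps the fewest decimal places: 378.80 → 2 decimal places, 284.31 → 2 decimal places, 621.193 → 3 decimal places, 6.27 → 2 decimal places; limit is 2.
Rounded to 2 decimal places: 1290.57 g.

1290.57 g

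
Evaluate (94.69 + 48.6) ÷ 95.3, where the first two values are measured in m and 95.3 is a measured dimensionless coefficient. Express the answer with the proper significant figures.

1.50 m

94.69 m + 48.6 m = 143.29 m; the sum is limited to 1 decimal place (4 s.f.).
Carrying full precision, 143.29 ÷ 95.3 = 1.50356768101… m; 95.3 has 3 s.f., so the result keeps min(4, 3) = 3 s.f.
Rounded to 3 significant figures: 1.50 m.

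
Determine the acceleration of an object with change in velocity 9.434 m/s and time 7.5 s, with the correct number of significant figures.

acceleration = 9.434 m/s ÷ 7.5 s = 1.25786666667… m/s².
9.434 has 4 significant figures; 7.5 has 2.
Division/multiplication keeps the fewest: 2 significant figures.
Rounded: 1.3 m/s².

1.3 m/s²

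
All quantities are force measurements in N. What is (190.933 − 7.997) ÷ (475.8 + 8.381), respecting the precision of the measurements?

190.933 − 7.997 = 182.936, limited to 3 d.p. → 6 s.f.; 475.8 + 8.381 = 484.181, limited to 1 d.p. → 4 s.f.
Carrying full precision, 182.936 ÷ 484.181 = 0.377825647847…; keep min(6, 4) = 4 s.f.
Rounded to 4 significant figures: 0.3778.

0.3778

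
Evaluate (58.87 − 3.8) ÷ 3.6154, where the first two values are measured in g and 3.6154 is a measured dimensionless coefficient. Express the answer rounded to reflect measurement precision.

58.87 g − 3.8 g = 55.07 g; the difference is limited to 1 decimal place (3 s.f.).
Carrying full precision, 55.07 ÷ 3.6154 = 15.2320628423… g; 3.6154 has 5 s.f., so the result keeps min(3, 5) = 3 s.f.
Rounded to 3 significant figures: 15.2 g.

15.2 g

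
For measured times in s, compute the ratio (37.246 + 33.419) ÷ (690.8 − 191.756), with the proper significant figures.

0.1416

37.246 + 33.419 = 70.665, limited to 3 d.p. → 5 s.f.; 690.8 − 191.756 = 499.044, limited to 1 d.p. → 4 s.f.
Carrying full precision, 70.665 ÷ 499.044 = 0.141600740616…; keep min(5, 4) = 4 s.f.
Rounded to 4 significant figures: 0.1416.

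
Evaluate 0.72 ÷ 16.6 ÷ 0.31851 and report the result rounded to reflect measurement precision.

0.72 ÷ 16.6 ÷ 0.31851 = 0.136176239289…
Multiplication/division keeps the fewest significant figures: 0.72 → 2 s.f., 16.6 → 3 s.f., 0.31851 → 5 s.f.; limit is 2.
Rounded to 2 significant figures: 0.14.

0.14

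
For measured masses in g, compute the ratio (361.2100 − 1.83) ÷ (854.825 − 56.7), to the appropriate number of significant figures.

0.4503

361.2100 − 1.83 = 359.3800, limited to 2 d.p. → 5 s.f.; 854.825 − 56.7 = 798.125, limited to 1 d.p. → 4 s.f.
Carrying full precision, 359.3800 ÷ 798.125 = 0.450280344558…; keep min(5, 4) = 4 s.f.
Rounded to 4 significant figures: 0.4503.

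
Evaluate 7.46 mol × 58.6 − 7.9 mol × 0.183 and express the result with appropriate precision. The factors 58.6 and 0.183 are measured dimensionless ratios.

436 mol

7.46 × 58.6 = 437.156 → 437 mol (3 s.f., last digit at the 10^0 place).
7.9 × 0.183 = 1.4457 → 1.4 mol (2 s.f., last digit at the 10^-1 place).
Difference: 435.7103 mol; keep the coarser place, 10^0.
Result: 436 mol.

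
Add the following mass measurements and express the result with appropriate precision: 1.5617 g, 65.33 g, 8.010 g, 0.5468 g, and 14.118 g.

89.57 g

1.5617 g + 65.33 g + 8.010 g + 0.5468 g + 14.118 g = 89.5665 g.
Addition/subtraction keeps the fewest decimal places: 1.5617 → 4 decimal places, 65.33 → 2 decimal places, 8.010 → 3 decimal places, 0.5468 → 4 decimal places, 14.118 → 3 decimal places; limit is 2.
Rounded to 2 decimal places: 89.57 g.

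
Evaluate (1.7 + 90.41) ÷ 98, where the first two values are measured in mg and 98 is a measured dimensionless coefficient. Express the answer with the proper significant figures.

0.94 mg

1.7 mg + 90.41 mg = 92.11 mg; the sum is limited to 1 decimal place (3 s.f.).
Carrying full precision, 92.11 ÷ 98 = 0.939897959184… mg; 98 has 2 s.f., so the result keeps min(3, 2) = 2 s.f.
Rounded to 2 significant figures: 0.94 mg.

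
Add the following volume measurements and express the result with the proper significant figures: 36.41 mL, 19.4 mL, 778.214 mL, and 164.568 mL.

36.41 mL + 19.4 mL + 778.214 mL + 164.568 mL = 998.592 mL.
Addition/subtraction keeps the fewest decimal places: 36.41 → 2 decimal places, 19.4 → 1 decimal place, 778.214 → 3 decimal places, 164.568 → 3 decimal places; limit is 1.
Rounded to 1 decimal place: 998.6 mL.

998.6 mL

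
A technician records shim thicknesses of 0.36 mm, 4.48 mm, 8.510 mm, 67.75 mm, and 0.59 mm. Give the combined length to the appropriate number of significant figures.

81.69 mm

0.36 mm + 4.48 mm + 8.510 mm + 67.75 mm + 0.59 mm = 81.690 mm.
Addition/subtraction keeps the fewest decimal places: 0.36 → 2 decimal places, 4.48 → 2 decimal places, 8.510 → 3 decimal places, 67.75 → 2 decimal places, 0.59 → 2 decimal places; limit is 2.
Rounded to 2 decimal places: 81.69 mm.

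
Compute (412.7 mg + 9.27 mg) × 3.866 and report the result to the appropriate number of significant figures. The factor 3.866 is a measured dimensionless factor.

1631 mg

412.7 mg + 9.27 mg = 421.97 mg; the sum is limited to 1 decimal place (4 s.f.).
Carrying full precision, 421.97 × 3.866 = 1631.33602 mg; 3.866 has 4 s.f., so the result keeps min(4, 4) = 4 s.f.
Rounded to 4 significant figures: 1631 mg.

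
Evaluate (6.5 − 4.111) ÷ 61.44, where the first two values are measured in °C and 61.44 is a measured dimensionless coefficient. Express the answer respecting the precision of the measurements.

0.039 °C

6.5 °C − 4.111 °C = 2.389 °C; the difference is limited to 1 decimal place (2 s.f.).
Carrying full precision, 2.389 ÷ 61.44 = 0.0388834635417… °C; 61.44 has 4 s.f., so the result keeps min(2, 4) = 2 s.f.
Rounded to 2 significant figures: 0.039 °C.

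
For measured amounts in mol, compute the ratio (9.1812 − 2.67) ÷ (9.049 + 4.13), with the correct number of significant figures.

9.1812 − 2.67 = 6.5112, limited to 2 d.p. → 3 s.f.; 9.049 + 4.13 = 13.179, limited to 2 d.p. → 4 s.f.
Carrying full precision, 6.5112 ÷ 13.179 = 0.494058729797…; keep min(3, 4) = 3 s.f.
Rounded to 3 significant figures: 0.494.

0.494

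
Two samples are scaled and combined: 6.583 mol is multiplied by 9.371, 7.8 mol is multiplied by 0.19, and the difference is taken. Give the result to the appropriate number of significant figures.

60.2 mol

6.583 × 9.371 = 61.689293 → 61.69 mol (4 s.f., last digit at the 10^-2 place).
7.8 × 0.19 = 1.482 → 1.5 mol (2 s.f., last digit at the 10^-1 place).
Difference: 60.207293 mol; keep the coarser place, 10^-1.
Result: 60.2 mol.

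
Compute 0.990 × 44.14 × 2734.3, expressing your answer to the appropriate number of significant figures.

1.19 × 10^5

0.990 × 44.14 × 2734.3 = 119485.08198
Multiplication/division keeps the fewest significant figures: 0.990 → 3 s.f., 44.14 → 4 s.f., 2734.3 → 5 s.f.; limit is 3.
Rounded to 3 significant figures: 1.19 × 10^5.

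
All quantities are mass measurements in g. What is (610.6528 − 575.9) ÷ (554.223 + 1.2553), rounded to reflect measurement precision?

610.6528 − 575.9 = 34.7528, limited to 1 d.p. → 3 s.f.; 554.223 + 1.2553 = 555.4783, limited to 3 d.p. → 6 s.f.
Carrying full precision, 34.7528 ÷ 555.4783 = 0.0625637401137…; keep min(3, 6) = 3 s.f.
Rounded to 3 significant figures: 0.0626.

0.0626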